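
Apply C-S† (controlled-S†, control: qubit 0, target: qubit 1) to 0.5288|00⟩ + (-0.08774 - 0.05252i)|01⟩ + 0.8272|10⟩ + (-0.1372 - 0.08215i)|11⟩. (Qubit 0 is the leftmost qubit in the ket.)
0.5288|00⟩ + (-0.08774 - 0.05252i)|01⟩ + 0.8272|10⟩ + (-0.08215 + 0.1372i)|11⟩

C-S† leaves the control-|0⟩ kets |00⟩, |01⟩ unchanged and applies S† to qubit 1 on the control-|1⟩ pair (|10⟩, |11⟩).
S† = [[1, 0], [0, -i]].
With a = amp(|10⟩) = 0.8272 and b = amp(|11⟩) = (-0.1372 - 0.08215i):
new amp(|10⟩) = (1)·a = 0.8272
new amp(|11⟩) = (-i)·b = (-0.08215 + 0.1372i)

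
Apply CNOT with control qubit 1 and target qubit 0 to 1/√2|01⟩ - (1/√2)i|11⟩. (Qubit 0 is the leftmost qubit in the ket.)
-(1/√2)i|01⟩ + 1/√2|11⟩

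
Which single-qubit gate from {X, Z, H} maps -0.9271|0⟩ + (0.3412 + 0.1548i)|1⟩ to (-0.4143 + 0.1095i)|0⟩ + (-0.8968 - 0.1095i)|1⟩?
H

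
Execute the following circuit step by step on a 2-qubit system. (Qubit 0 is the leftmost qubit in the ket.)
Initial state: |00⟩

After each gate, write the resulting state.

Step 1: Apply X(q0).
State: |10⟩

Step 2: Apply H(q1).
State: 1/√2|10⟩ + 1/√2|11⟩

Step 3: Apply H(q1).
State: |10⟩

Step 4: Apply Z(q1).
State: |10⟩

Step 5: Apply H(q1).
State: 1/√2|10⟩ + 1/√2|11⟩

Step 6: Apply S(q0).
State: (1/√2)i|10⟩ + (1/√2)i|11⟩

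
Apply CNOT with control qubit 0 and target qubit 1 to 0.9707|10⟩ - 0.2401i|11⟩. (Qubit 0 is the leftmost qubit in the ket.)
-0.2401i|10⟩ + 0.9707|11⟩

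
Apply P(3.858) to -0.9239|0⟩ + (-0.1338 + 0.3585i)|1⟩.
-0.9239|0⟩ + (0.3363 - 0.1825i)|1⟩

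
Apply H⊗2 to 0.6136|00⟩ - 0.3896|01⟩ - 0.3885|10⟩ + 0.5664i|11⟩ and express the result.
(-0.08225 + 0.2832i)|00⟩ + (0.3074 - 0.2832i)|01⟩ + (0.3063 - 0.2832i)|10⟩ + (0.6959 + 0.2832i)|11⟩

H⊗2 gives amp(|y⟩) = (1/2) Σ_x (−1)^(x·y) amp(|x⟩), where x·y is the number of positions in which both x and y have a 1.
|00⟩: (0.6136 - 0.3896 - 0.3885 + 0.5664i)/2 = (-0.08225 + 0.2832i)
|01⟩: (0.6136 + 0.3896 - 0.3885 - 0.5664i)/2 = (0.3074 - 0.2832i)
|10⟩: (0.6136 - 0.3896 + 0.3885 - 0.5664i)/2 = (0.3063 - 0.2832i)
|11⟩: (0.6136 + 0.3896 + 0.3885 + 0.5664i)/2 = (0.6959 + 0.2832i)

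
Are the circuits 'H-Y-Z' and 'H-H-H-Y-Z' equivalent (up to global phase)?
Yes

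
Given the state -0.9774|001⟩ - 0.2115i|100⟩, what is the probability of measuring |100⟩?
0.04473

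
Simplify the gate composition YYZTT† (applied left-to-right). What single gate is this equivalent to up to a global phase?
Z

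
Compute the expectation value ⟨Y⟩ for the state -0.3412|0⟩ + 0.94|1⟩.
0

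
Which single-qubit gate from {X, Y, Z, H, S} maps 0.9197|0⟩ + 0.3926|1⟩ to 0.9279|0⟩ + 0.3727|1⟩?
H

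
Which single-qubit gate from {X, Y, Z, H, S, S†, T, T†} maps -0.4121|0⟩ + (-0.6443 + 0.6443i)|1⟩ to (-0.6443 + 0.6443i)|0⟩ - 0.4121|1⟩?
X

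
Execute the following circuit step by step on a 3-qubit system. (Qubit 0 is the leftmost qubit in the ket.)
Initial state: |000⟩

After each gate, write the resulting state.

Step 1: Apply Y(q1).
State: i|010⟩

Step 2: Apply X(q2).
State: i|011⟩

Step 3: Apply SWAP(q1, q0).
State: i|101⟩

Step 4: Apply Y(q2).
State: |100⟩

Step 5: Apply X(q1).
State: |110⟩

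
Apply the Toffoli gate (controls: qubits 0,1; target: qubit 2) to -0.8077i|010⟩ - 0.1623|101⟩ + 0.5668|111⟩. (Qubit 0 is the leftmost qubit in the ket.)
-0.8077i|010⟩ - 0.1623|101⟩ + 0.5668|110⟩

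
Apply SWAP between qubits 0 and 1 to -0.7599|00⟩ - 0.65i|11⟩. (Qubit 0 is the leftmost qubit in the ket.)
-0.7599|00⟩ - 0.65i|11⟩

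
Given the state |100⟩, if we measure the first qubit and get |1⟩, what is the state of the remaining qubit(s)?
|00⟩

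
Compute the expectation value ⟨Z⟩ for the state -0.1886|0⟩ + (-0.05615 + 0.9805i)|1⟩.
-0.929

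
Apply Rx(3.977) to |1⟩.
-0.914i|0⟩ - 0.4057|1⟩

Rx(3.977) = [[cos(θ/2), −i·sin(θ/2)], [−i·sin(θ/2), cos(θ/2)]]; θ = 3.977, cos(θ/2) ≈ -0.405663, sin(θ/2) ≈ 0.914023.
With a = amp(|0⟩) = 0 and b = amp(|1⟩) = 1:
new amp(|0⟩) = (-0.405663)·a + (-0.914023i)·b = -0.914i
new amp(|1⟩) = (-0.914023i)·a + (-0.405663)·b = -0.4057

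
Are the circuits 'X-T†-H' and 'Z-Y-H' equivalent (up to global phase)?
No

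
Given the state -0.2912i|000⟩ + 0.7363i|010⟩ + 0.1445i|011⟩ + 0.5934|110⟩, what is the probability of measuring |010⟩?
0.5421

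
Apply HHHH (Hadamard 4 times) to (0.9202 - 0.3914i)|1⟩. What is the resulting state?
(0.9202 - 0.3914i)|1⟩

H² = I, so an even number of Hadamards cancels: H^4 = I and the state is unchanged.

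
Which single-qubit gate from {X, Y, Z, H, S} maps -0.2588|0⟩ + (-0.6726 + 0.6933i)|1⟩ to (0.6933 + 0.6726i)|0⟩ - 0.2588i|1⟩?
Y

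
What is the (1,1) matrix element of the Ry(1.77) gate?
0.6333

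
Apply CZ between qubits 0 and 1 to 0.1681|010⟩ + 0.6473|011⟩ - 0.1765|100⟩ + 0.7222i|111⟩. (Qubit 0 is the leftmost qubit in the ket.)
0.1681|010⟩ + 0.6473|011⟩ - 0.1765|100⟩ - 0.7222i|111⟩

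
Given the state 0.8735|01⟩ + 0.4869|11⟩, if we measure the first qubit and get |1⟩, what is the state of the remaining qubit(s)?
|1⟩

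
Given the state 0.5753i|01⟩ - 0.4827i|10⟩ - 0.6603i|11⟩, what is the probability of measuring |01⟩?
0.331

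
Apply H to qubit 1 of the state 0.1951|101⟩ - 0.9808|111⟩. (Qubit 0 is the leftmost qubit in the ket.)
-0.5556|101⟩ + 0.8315|111⟩

H on qubit 1 mixes each pair of kets that differ only in qubit 1: amplitudes (a, b) of (|…0…⟩, |…1…⟩) become ((a + b)/√2, (a − b)/√2). Kets absent from the input have amplitude 0.
(|101⟩, |111⟩): (a, b) = (0.1951, -0.9808) → (-0.5556, 0.8315)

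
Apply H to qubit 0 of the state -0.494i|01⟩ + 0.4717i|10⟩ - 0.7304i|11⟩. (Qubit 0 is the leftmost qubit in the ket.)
0.3335i|00⟩ - 0.8658i|01⟩ - 0.3335i|10⟩ + 0.1672i|11⟩

H on qubit 0 mixes each pair of kets that differ only in qubit 0: amplitudes (a, b) of (|…0…⟩, |…1…⟩) become ((a + b)/√2, (a − b)/√2). Kets absent from the input have amplitude 0.
(|00⟩, |10⟩): (a, b) = (0, 0.4717i) → (0.3335i, -0.3335i)
(|01⟩, |11⟩): (a, b) = (-0.494i, -0.7304i) → (-0.8658i, 0.1672i)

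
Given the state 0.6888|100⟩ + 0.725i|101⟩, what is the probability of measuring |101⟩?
0.5256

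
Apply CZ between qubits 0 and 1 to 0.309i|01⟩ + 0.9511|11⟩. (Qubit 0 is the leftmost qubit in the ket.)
0.309i|01⟩ - 0.9511|11⟩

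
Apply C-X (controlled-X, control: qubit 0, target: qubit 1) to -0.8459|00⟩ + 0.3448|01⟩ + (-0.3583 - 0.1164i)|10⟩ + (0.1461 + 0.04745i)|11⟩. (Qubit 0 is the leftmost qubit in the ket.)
-0.8459|00⟩ + 0.3448|01⟩ + (0.1461 + 0.04745i)|10⟩ + (-0.3583 - 0.1164i)|11⟩

C-X leaves the control-|0⟩ kets |00⟩, |01⟩ unchanged and applies X to qubit 1 on the control-|1⟩ pair (|10⟩, |11⟩).
X = [[0, 1], [1, 0]].
With a = amp(|10⟩) = (-0.3583 - 0.1164i) and b = amp(|11⟩) = (0.1461 + 0.04745i):
new amp(|10⟩) = (1)·b = (0.1461 + 0.04745i)
new amp(|11⟩) = (1)·a = (-0.3583 - 0.1164i)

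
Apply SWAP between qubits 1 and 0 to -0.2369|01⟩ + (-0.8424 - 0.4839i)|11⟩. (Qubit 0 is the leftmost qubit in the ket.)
-0.2369|10⟩ + (-0.8424 - 0.4839i)|11⟩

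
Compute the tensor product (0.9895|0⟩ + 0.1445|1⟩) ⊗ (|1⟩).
0.9895|01⟩ + 0.1445|11⟩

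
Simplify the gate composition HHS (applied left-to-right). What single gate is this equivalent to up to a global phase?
S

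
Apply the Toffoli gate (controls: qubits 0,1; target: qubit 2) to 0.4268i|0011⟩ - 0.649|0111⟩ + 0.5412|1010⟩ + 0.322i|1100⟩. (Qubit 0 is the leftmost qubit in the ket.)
0.4268i|0011⟩ - 0.649|0111⟩ + 0.5412|1010⟩ + 0.322i|1110⟩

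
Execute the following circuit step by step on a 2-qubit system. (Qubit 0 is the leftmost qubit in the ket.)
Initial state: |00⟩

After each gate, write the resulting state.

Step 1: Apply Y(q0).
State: i|10⟩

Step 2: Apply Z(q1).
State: i|10⟩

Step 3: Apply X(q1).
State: i|11⟩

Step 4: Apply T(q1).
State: (-1/√2 + (1/√2)i)|11⟩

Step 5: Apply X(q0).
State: (-1/√2 + (1/√2)i)|01⟩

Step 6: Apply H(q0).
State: (-1/2 + (1/2)i)|01⟩ + (-1/2 + (1/2)i)|11⟩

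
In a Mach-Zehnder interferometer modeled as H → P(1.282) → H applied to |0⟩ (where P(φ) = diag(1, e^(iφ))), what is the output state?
(0.6424 + 0.4793i)|0⟩ + (0.3576 - 0.4793i)|1⟩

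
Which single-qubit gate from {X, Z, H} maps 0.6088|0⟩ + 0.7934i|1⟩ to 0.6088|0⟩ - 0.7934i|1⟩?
Z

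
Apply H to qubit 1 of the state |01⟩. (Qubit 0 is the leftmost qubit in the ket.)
1/√2|00⟩ - 1/√2|01⟩

H on qubit 1 mixes each pair of kets that differ only in qubit 1: amplitudes (a, b) of (|…0…⟩, |…1…⟩) become ((a + b)/√2, (a − b)/√2). Kets absent from the input have amplitude 0.
(|00⟩, |01⟩): (a, b) = (0, 1) → (1/√2, -1/√2)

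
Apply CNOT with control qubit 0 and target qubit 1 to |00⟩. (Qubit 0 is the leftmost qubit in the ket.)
|00⟩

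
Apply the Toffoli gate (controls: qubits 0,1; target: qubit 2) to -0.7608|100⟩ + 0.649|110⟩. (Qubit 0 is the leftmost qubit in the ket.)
-0.7608|100⟩ + 0.649|111⟩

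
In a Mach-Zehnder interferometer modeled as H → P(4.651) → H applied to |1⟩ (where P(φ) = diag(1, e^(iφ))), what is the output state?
(0.5307 + 0.4991i)|0⟩ + (0.4693 - 0.4991i)|1⟩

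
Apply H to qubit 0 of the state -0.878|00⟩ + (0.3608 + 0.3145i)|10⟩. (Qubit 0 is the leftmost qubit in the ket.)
(-0.3657 + 0.2224i)|00⟩ + (-0.876 - 0.2224i)|10⟩

H on qubit 0 mixes each pair of kets that differ only in qubit 0: amplitudes (a, b) of (|…0…⟩, |…1…⟩) become ((a + b)/√2, (a − b)/√2). Kets absent from the input have amplitude 0.
(|00⟩, |10⟩): (a, b) = (-0.878, (0.3608 + 0.3145i)) → ((-0.3657 + 0.2224i), (-0.876 - 0.2224i))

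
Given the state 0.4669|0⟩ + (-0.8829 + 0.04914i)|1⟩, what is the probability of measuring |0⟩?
0.218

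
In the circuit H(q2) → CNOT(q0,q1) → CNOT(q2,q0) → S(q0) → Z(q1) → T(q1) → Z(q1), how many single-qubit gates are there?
5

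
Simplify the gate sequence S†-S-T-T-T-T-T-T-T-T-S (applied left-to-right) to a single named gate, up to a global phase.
S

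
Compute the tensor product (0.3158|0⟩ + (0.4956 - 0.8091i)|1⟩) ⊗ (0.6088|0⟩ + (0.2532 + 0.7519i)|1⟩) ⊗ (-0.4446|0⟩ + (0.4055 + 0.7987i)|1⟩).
-0.08548|000⟩ + (0.07796 + 0.1536i)|001⟩ + (-0.03555 - 0.1056i)|010⟩ + (-0.1572 + 0.1602i)|011⟩ + (-0.1341 + 0.219i)|100⟩ + (0.5158 + 0.04124i)|101⟩ + (-0.3263 - 0.07459i)|110⟩ + (0.1636 + 0.6542i)|111⟩

amp(|b₁b₂…⟩) = product of the factor amplitudes for bits b₁, b₂, …; only kets whose every factor amplitude is nonzero survive.
|000⟩: (0.3158)(0.6088)(-0.4446) = -0.08548
|001⟩: (0.3158)(0.6088)(0.4055 + 0.7987i) = (0.07796 + 0.1536i)
|010⟩: (0.3158)(0.2532 + 0.7519i)(-0.4446) = (-0.03555 - 0.1056i)
|011⟩: (0.3158)(0.2532 + 0.7519i)(0.4055 + 0.7987i) = (-0.1572 + 0.1602i)
|100⟩: (0.4956 - 0.8091i)(0.6088)(-0.4446) = (-0.1341 + 0.219i)
|101⟩: (0.4956 - 0.8091i)(0.6088)(0.4055 + 0.7987i) = (0.5158 + 0.04124i)
|110⟩: (0.4956 - 0.8091i)(0.2532 + 0.7519i)(-0.4446) = (-0.3263 - 0.07459i)
|111⟩: (0.4956 - 0.8091i)(0.2532 + 0.7519i)(0.4055 + 0.7987i) = (0.1636 + 0.6542i)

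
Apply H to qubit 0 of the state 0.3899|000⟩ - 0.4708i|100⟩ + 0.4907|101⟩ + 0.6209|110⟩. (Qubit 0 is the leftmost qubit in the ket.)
(0.2757 - 0.3329i)|000⟩ + 0.347|001⟩ + 0.439|010⟩ + (0.2757 + 0.3329i)|100⟩ - 0.347|101⟩ - 0.439|110⟩

H on qubit 0 mixes each pair of kets that differ only in qubit 0: amplitudes (a, b) of (|…0…⟩, |…1…⟩) become ((a + b)/√2, (a − b)/√2). Kets absent from the input have amplitude 0.
(|000⟩, |100⟩): (a, b) = (0.3899, -0.4708i) → ((0.2757 - 0.3329i), (0.2757 + 0.3329i))
(|001⟩, |101⟩): (a, b) = (0, 0.4907) → (0.347, -0.347)
(|010⟩, |110⟩): (a, b) = (0, 0.6209) → (0.439, -0.439)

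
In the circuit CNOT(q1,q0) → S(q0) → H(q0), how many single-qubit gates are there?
2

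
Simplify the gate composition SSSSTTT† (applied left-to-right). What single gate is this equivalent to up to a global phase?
T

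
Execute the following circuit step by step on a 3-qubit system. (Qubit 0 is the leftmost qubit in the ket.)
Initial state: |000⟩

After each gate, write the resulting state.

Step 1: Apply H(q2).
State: 1/√2|000⟩ + 1/√2|001⟩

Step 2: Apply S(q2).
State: 1/√2|000⟩ + (1/√2)i|001⟩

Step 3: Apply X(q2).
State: (1/√2)i|000⟩ + 1/√2|001⟩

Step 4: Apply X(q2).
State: 1/√2|000⟩ + (1/√2)i|001⟩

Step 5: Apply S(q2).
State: 1/√2|000⟩ - 1/√2|001⟩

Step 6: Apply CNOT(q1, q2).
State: 1/√2|000⟩ - 1/√2|001⟩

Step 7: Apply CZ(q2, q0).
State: 1/√2|000⟩ - 1/√2|001⟩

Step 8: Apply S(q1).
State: 1/√2|000⟩ - 1/√2|001⟩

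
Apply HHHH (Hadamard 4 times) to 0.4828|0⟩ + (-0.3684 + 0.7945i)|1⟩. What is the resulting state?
0.4828|0⟩ + (-0.3684 + 0.7945i)|1⟩

H² = I, so an even number of Hadamards cancels: H^4 = I and the state is unchanged.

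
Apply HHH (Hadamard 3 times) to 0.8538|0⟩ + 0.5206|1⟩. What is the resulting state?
0.9718|0⟩ + 0.2356|1⟩

H² = I, so H^3 = H: a single Hadamard. With (a, b) = (0.8538, 0.5206), H gives ((a + b)/√2, (a − b)/√2) = (0.9718, 0.2356).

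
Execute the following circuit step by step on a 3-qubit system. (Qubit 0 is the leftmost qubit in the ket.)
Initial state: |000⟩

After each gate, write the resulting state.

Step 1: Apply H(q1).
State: 1/√2|000⟩ + 1/√2|010⟩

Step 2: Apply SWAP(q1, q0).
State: 1/√2|000⟩ + 1/√2|100⟩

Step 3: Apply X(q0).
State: 1/√2|000⟩ + 1/√2|100⟩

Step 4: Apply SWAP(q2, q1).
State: 1/√2|000⟩ + 1/√2|100⟩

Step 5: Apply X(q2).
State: 1/√2|001⟩ + 1/√2|101⟩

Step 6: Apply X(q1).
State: 1/√2|011⟩ + 1/√2|111⟩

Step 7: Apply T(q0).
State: 1/√2|011⟩ + (1/2 + (1/2)i)|111⟩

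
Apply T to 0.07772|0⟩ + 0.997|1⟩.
0.07772|0⟩ + (0.705 + 0.705i)|1⟩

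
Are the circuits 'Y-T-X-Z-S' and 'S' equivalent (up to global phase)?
No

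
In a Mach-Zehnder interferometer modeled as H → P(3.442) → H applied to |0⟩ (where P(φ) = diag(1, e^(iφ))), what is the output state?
(0.02239 - 0.148i)|0⟩ + (0.9776 + 0.148i)|1⟩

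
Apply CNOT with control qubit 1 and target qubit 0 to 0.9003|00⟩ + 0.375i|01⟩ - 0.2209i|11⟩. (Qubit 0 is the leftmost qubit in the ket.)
0.9003|00⟩ - 0.2209i|01⟩ + 0.375i|11⟩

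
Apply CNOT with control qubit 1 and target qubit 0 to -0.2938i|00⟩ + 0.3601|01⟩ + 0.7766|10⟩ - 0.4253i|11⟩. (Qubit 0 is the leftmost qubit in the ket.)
-0.2938i|00⟩ - 0.4253i|01⟩ + 0.7766|10⟩ + 0.3601|11⟩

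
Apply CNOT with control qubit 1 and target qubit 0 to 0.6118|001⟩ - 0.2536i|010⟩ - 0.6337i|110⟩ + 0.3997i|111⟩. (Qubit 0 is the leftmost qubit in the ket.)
0.6118|001⟩ - 0.6337i|010⟩ + 0.3997i|011⟩ - 0.2536i|110⟩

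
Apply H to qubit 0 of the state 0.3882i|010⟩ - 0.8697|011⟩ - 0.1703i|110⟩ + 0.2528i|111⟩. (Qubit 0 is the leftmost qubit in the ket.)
0.1541i|010⟩ + (-0.615 + 0.1788i)|011⟩ + 0.3949i|110⟩ + (-0.615 - 0.1788i)|111⟩

H on qubit 0 mixes each pair of kets that differ only in qubit 0: amplitudes (a, b) of (|…0…⟩, |…1…⟩) become ((a + b)/√2, (a − b)/√2). Kets absent from the input have amplitude 0.
(|010⟩, |110⟩): (a, b) = (0.3882i, -0.1703i) → (0.1541i, 0.3949i)
(|011⟩, |111⟩): (a, b) = (-0.8697, 0.2528i) → ((-0.615 + 0.1788i), (-0.615 - 0.1788i))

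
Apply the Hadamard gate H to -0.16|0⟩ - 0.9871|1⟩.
-0.8111|0⟩ + 0.5848|1⟩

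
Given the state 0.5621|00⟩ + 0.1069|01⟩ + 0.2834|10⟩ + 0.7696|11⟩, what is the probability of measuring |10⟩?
0.08032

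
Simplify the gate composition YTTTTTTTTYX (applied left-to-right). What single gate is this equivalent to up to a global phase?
X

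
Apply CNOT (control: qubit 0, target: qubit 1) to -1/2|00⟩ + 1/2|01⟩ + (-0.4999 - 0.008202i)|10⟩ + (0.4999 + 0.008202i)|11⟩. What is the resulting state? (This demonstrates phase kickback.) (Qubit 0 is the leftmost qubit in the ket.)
-1/2|00⟩ + 1/2|01⟩ + (0.4999 + 0.008202i)|10⟩ + (-0.4999 - 0.008202i)|11⟩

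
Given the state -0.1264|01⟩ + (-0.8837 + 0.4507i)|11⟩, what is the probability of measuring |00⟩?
0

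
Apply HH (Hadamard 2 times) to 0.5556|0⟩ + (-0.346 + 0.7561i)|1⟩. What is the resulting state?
0.5556|0⟩ + (-0.346 + 0.7561i)|1⟩

H² = I, so an even number of Hadamards cancels: H^2 = I and the state is unchanged.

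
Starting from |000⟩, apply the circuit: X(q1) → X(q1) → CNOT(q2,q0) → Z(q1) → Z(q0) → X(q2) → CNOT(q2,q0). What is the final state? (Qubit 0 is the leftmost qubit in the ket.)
|101⟩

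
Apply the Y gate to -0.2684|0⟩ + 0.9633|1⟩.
-0.9633i|0⟩ - 0.2684i|1⟩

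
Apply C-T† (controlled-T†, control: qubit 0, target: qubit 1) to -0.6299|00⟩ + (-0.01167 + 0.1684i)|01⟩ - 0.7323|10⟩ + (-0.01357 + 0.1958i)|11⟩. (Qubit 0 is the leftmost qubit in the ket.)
-0.6299|00⟩ + (-0.01167 + 0.1684i)|01⟩ - 0.7323|10⟩ + (0.1289 + 0.148i)|11⟩

C-T† leaves the control-|0⟩ kets |00⟩, |01⟩ unchanged and applies T† to qubit 1 on the control-|1⟩ pair (|10⟩, |11⟩).
T† = [[1, 0], [0, (1/√2 - (1/√2)i)]].
With a = amp(|10⟩) = -0.7323 and b = amp(|11⟩) = (-0.01357 + 0.1958i):
new amp(|10⟩) = (1)·a = -0.7323
new amp(|11⟩) = (1/√2 - (1/√2)i)·b = (0.1289 + 0.148i)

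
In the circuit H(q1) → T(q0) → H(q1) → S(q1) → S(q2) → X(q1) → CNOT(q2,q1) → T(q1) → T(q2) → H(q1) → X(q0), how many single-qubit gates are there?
10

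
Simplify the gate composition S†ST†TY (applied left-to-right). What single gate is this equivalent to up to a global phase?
Y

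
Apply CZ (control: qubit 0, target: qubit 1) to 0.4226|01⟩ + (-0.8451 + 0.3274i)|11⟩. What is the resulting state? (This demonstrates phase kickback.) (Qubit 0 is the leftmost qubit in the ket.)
0.4226|01⟩ + (0.8451 - 0.3274i)|11⟩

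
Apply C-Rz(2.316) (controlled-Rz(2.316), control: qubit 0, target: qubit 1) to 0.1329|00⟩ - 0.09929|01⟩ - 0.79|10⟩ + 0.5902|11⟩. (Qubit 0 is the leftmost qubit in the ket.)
0.1329|00⟩ - 0.09929|01⟩ + (-0.3169 + 0.7236i)|10⟩ + (0.2368 + 0.5406i)|11⟩

C-Rz(2.316) leaves the control-|0⟩ kets |00⟩, |01⟩ unchanged and applies Rz(2.316) to qubit 1 on the control-|1⟩ pair (|10⟩, |11⟩).
Rz(2.316) = [[e^(−iθ/2), 0], [0, e^(iθ/2)]] with e^(±iθ/2) = cos(θ/2) ± i·sin(θ/2); θ = 2.316, cos(θ/2) ≈ 0.401172, sin(θ/2) ≈ 0.916003.
With a = amp(|10⟩) = -0.79 and b = amp(|11⟩) = 0.5902:
new amp(|10⟩) = (0.401172 - 0.916003i)·a = (-0.3169 + 0.7236i)
new amp(|11⟩) = (0.401172 + 0.916003i)·b = (0.2368 + 0.5406i)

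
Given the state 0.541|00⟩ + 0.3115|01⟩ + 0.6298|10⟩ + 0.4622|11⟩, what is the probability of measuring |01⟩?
0.09703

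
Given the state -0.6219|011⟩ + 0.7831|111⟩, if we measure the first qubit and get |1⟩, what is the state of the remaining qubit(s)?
|11⟩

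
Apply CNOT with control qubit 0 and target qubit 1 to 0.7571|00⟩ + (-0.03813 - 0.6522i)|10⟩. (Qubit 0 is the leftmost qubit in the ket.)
0.7571|00⟩ + (-0.03813 - 0.6522i)|11⟩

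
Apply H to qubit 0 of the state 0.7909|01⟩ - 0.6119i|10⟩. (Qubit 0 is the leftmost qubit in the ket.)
-0.4327i|00⟩ + 0.5593|01⟩ + 0.4327i|10⟩ + 0.5593|11⟩

H on qubit 0 mixes each pair of kets that differ only in qubit 0: amplitudes (a, b) of (|…0…⟩, |…1…⟩) become ((a + b)/√2, (a − b)/√2). Kets absent from the input have amplitude 0.
(|00⟩, |10⟩): (a, b) = (0, -0.6119i) → (-0.4327i, 0.4327i)
(|01⟩, |11⟩): (a, b) = (0.7909, 0) → (0.5593, 0.5593)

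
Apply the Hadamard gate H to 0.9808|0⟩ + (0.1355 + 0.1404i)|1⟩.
(0.7893 + 0.09928i)|0⟩ + (0.5977 - 0.09928i)|1⟩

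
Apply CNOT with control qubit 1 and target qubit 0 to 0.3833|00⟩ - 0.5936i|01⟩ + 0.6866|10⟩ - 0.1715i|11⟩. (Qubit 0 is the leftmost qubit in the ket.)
0.3833|00⟩ - 0.1715i|01⟩ + 0.6866|10⟩ - 0.5936i|11⟩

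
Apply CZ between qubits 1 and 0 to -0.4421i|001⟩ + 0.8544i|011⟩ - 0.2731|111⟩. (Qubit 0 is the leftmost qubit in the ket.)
-0.4421i|001⟩ + 0.8544i|011⟩ + 0.2731|111⟩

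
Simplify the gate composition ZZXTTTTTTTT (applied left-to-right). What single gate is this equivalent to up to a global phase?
X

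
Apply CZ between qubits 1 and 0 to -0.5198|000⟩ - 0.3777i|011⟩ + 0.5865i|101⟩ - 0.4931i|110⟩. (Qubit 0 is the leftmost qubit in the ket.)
-0.5198|000⟩ - 0.3777i|011⟩ + 0.5865i|101⟩ + 0.4931i|110⟩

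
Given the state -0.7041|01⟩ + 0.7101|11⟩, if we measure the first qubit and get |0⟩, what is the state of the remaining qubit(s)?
-|1⟩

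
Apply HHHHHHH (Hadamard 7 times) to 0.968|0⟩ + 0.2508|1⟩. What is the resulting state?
0.8618|0⟩ + 0.5071|1⟩

H² = I, so H^7 = H: a single Hadamard. With (a, b) = (0.968, 0.2508), H gives ((a + b)/√2, (a − b)/√2) = (0.8618, 0.5071).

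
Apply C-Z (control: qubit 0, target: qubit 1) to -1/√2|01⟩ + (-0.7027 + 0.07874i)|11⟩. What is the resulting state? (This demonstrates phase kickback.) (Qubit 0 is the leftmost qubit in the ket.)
-1/√2|01⟩ + (0.7027 - 0.07874i)|11⟩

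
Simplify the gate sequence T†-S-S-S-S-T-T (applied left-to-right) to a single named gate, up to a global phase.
T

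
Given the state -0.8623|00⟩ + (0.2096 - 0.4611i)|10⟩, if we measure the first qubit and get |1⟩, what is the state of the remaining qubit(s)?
(0.4138 - 0.9104i)|0⟩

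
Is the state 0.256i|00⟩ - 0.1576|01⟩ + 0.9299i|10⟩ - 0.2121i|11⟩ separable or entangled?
Entangled

Writing the state as a|00⟩ + b|01⟩ + c|10⟩ + d|11⟩, it is a product state iff ad − bc = 0.
Here (a, b, c, d) = (0.256i, -0.1576, 0.9299i, -0.2121i): ad − bc = (0.256i)(-0.2121i) − (-0.1576)(0.9299i) = (0.0543 + 0.1466i) ≠ 0, so the state is entangled.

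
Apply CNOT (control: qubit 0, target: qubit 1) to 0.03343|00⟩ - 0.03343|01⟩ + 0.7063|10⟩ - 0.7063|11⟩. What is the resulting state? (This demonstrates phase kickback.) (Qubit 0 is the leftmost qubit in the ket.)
0.03343|00⟩ - 0.03343|01⟩ - 0.7063|10⟩ + 0.7063|11⟩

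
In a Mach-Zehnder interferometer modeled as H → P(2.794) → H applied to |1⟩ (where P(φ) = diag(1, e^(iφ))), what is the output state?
(0.9701 - 0.1703i)|0⟩ + (0.0299 + 0.1703i)|1⟩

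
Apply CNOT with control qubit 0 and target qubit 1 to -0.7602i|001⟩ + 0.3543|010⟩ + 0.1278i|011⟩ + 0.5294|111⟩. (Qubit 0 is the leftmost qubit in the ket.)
-0.7602i|001⟩ + 0.3543|010⟩ + 0.1278i|011⟩ + 0.5294|101⟩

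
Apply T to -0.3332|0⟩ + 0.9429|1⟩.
-0.3332|0⟩ + (0.6667 + 0.6667i)|1⟩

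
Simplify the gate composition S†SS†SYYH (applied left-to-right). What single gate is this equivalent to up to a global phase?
H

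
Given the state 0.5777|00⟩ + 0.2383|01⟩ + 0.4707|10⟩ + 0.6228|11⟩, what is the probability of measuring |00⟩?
0.3337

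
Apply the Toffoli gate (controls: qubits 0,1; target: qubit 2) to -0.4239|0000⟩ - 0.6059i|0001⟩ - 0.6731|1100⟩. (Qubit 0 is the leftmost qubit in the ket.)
-0.4239|0000⟩ - 0.6059i|0001⟩ - 0.6731|1110⟩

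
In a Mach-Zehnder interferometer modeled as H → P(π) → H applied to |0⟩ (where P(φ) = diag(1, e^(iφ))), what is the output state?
|1⟩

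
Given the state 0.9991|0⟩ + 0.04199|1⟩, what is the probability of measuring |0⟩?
0.9982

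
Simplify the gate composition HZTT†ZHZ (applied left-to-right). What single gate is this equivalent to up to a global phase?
Z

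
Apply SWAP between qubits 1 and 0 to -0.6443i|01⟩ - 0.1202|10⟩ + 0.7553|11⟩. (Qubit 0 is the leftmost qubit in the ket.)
-0.1202|01⟩ - 0.6443i|10⟩ + 0.7553|11⟩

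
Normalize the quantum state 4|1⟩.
|1⟩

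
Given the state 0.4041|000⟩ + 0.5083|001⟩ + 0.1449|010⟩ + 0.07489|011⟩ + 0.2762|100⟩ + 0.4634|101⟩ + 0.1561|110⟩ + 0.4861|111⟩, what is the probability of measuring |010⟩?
0.021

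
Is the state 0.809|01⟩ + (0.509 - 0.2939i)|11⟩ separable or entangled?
Separable

Writing the state as a|00⟩ + b|01⟩ + c|10⟩ + d|11⟩, it is a product state iff ad − bc = 0.
Here (a, b, c, d) = (0, 0.809, 0, (0.509 - 0.2939i)): ad − bc = (0)(0.509 - 0.2939i) − (0.809)(0) = 0, so the state is separable.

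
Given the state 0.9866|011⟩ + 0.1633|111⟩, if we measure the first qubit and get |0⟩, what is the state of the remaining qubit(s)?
|11⟩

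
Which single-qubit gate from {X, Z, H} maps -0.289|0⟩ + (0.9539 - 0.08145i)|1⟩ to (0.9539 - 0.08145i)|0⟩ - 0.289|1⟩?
X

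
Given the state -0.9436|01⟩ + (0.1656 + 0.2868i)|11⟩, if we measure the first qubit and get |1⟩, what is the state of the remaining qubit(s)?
(0.5 + 0.866i)|1⟩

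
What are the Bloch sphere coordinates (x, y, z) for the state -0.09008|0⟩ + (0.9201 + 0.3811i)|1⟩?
(-0.1658, -0.06866, -0.9837)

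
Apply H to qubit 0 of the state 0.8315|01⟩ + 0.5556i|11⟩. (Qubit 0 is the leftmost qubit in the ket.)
(0.588 + 0.3929i)|01⟩ + (0.588 - 0.3929i)|11⟩

H on qubit 0 mixes each pair of kets that differ only in qubit 0: amplitudes (a, b) of (|…0…⟩, |…1…⟩) become ((a + b)/√2, (a − b)/√2). Kets absent from the input have amplitude 0.
(|01⟩, |11⟩): (a, b) = (0.8315, 0.5556i) → ((0.588 + 0.3929i), (0.588 - 0.3929i))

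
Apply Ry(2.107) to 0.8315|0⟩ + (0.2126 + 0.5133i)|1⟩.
(0.2264 - 0.4461i)|0⟩ + (0.8278 + 0.2538i)|1⟩

Ry(2.107) = [[cos(θ/2), −sin(θ/2)], [sin(θ/2), cos(θ/2)]]; θ = 2.107, cos(θ/2) ≈ 0.494532, sin(θ/2) ≈ 0.869159.
With a = amp(|0⟩) = 0.8315 and b = amp(|1⟩) = (0.2126 + 0.5133i):
new amp(|0⟩) = (0.494532)·a + (-0.869159)·b = (0.2264 - 0.4461i)
new amp(|1⟩) = (0.869159)·a + (0.494532)·b = (0.8278 + 0.2538i)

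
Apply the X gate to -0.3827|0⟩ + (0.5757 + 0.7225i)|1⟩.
(0.5757 + 0.7225i)|0⟩ - 0.3827|1⟩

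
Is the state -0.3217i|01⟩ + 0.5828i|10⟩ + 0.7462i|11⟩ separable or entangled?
Entangled

Writing the state as a|00⟩ + b|01⟩ + c|10⟩ + d|11⟩, it is a product state iff ad − bc = 0.
Here (a, b, c, d) = (0, -0.3217i, 0.5828i, 0.7462i): ad − bc = (0)(0.7462i) − (-0.3217i)(0.5828i) = -0.1875 ≠ 0, so the state is entangled.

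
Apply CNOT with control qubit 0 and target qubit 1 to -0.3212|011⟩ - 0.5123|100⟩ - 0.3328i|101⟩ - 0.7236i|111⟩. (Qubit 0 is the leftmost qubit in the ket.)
-0.3212|011⟩ - 0.7236i|101⟩ - 0.5123|110⟩ - 0.3328i|111⟩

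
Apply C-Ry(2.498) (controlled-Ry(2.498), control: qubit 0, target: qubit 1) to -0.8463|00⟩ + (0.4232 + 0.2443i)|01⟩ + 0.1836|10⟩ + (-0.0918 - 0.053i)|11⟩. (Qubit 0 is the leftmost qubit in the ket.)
-0.8463|00⟩ + (0.4232 + 0.2443i)|01⟩ + (0.1452 + 0.05028i)|10⟩ + (0.1451 - 0.01676i)|11⟩

C-Ry(2.498) leaves the control-|0⟩ kets |00⟩, |01⟩ unchanged and applies Ry(2.498) to qubit 1 on the control-|1⟩ pair (|10⟩, |11⟩).
Ry(2.498) = [[cos(θ/2), −sin(θ/2)], [sin(θ/2), cos(θ/2)]]; θ = 2.498, cos(θ/2) ≈ 0.316271, sin(θ/2) ≈ 0.948669.
With a = amp(|10⟩) = 0.1836 and b = amp(|11⟩) = (-0.0918 - 0.053i):
new amp(|10⟩) = (0.316271)·a + (-0.948669)·b = (0.1452 + 0.05028i)
new amp(|11⟩) = (0.948669)·a + (0.316271)·b = (0.1451 - 0.01676i)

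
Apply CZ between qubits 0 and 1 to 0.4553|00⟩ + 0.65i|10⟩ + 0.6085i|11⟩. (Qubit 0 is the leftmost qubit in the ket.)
0.4553|00⟩ + 0.65i|10⟩ - 0.6085i|11⟩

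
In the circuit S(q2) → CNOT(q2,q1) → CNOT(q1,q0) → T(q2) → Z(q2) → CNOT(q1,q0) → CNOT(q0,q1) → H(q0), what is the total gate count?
8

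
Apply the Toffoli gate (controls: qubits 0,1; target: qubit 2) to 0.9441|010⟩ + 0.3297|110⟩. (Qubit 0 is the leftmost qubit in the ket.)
0.9441|010⟩ + 0.3297|111⟩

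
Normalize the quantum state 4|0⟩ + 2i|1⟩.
0.8944|0⟩ + (1/√5)i|1⟩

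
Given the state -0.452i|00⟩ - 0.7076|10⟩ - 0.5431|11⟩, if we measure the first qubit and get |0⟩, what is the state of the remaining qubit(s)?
-i|0⟩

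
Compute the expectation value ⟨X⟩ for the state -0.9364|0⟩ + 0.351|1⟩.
-0.6574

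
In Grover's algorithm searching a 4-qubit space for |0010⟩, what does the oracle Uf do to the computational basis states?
Uf|x⟩ = -|x⟩ if x = 0010, else |x⟩ (phase flip on target)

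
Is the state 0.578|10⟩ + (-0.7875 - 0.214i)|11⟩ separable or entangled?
Separable

Writing the state as a|00⟩ + b|01⟩ + c|10⟩ + d|11⟩, it is a product state iff ad − bc = 0.
Here (a, b, c, d) = (0, 0, 0.578, (-0.7875 - 0.214i)): ad − bc = (0)(-0.7875 - 0.214i) − (0)(0.578) = 0, so the state is separable.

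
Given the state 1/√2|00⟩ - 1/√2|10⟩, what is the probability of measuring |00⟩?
1/2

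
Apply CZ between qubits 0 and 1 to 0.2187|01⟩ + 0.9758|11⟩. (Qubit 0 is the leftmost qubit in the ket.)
0.2187|01⟩ - 0.9758|11⟩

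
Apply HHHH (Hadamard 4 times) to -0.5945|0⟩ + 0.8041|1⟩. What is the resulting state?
-0.5945|0⟩ + 0.8041|1⟩

H² = I, so an even number of Hadamards cancels: H^4 = I and the state is unchanged.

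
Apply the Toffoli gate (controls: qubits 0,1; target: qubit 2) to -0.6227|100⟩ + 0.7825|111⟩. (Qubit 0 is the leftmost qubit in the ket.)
-0.6227|100⟩ + 0.7825|110⟩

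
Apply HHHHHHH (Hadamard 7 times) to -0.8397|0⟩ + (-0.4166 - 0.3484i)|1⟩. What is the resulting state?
(-0.8883 - 0.2464i)|0⟩ + (-0.2992 + 0.2464i)|1⟩

H² = I, so H^7 = H: a single Hadamard. With (a, b) = (-0.8397, (-0.4166 - 0.3484i)), H gives ((a + b)/√2, (a − b)/√2) = ((-0.8883 - 0.2464i), (-0.2992 + 0.2464i)).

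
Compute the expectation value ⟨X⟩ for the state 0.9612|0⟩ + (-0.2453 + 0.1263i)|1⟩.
-0.4716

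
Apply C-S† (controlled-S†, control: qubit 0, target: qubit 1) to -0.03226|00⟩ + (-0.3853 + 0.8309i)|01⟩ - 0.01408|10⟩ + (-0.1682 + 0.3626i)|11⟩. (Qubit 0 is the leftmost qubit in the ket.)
-0.03226|00⟩ + (-0.3853 + 0.8309i)|01⟩ - 0.01408|10⟩ + (0.3626 + 0.1682i)|11⟩

C-S† leaves the control-|0⟩ kets |00⟩, |01⟩ unchanged and applies S† to qubit 1 on the control-|1⟩ pair (|10⟩, |11⟩).
S† = [[1, 0], [0, -i]].
With a = amp(|10⟩) = -0.01408 and b = amp(|11⟩) = (-0.1682 + 0.3626i):
new amp(|10⟩) = (1)·a = -0.01408
new amp(|11⟩) = (-i)·b = (0.3626 + 0.1682i)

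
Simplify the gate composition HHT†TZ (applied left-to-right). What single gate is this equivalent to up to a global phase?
Z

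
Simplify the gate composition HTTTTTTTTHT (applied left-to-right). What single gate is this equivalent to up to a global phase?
T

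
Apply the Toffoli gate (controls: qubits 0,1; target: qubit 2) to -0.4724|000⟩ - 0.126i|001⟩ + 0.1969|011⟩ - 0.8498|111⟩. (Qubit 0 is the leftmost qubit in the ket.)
-0.4724|000⟩ - 0.126i|001⟩ + 0.1969|011⟩ - 0.8498|110⟩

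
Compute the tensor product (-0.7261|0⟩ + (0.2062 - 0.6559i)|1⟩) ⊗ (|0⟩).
-0.7261|00⟩ + (0.2062 - 0.6559i)|10⟩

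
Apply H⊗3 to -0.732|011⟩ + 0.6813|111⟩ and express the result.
-0.01793|000⟩ + 0.01793|001⟩ + 0.01793|010⟩ - 0.01793|011⟩ - 0.4997|100⟩ + 0.4997|101⟩ + 0.4997|110⟩ - 0.4997|111⟩

H⊗3 gives amp(|y⟩) = (1/2√2) Σ_x (−1)^(x·y) amp(|x⟩), where x·y is the number of positions in which both x and y have a 1.
|000⟩: (-0.732 + 0.6813)/(2√2) = -0.01793
|001⟩: (0.732 - 0.6813)/(2√2) = 0.01793
|010⟩: (0.732 - 0.6813)/(2√2) = 0.01793
|011⟩: (-0.732 + 0.6813)/(2√2) = -0.01793
|100⟩: (-0.732 - 0.6813)/(2√2) = -0.4997
|101⟩: (0.732 + 0.6813)/(2√2) = 0.4997
|110⟩: (0.732 + 0.6813)/(2√2) = 0.4997
|111⟩: (-0.732 - 0.6813)/(2√2) = -0.4997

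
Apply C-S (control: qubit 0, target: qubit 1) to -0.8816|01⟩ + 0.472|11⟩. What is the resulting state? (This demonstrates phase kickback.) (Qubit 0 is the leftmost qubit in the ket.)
-0.8816|01⟩ + 0.472i|11⟩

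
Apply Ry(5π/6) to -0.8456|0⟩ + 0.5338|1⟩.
-0.7345|0⟩ - 0.6786|1⟩

Ry(5π/6) = [[cos(θ/2), −sin(θ/2)], [sin(θ/2), cos(θ/2)]]; θ = 5π/6, cos(θ/2) ≈ 0.258819, sin(θ/2) ≈ 0.965926.
With a = amp(|0⟩) = -0.8456 and b = amp(|1⟩) = 0.5338:
new amp(|0⟩) = (0.258819)·a + (-0.965926)·b = -0.7345
new amp(|1⟩) = (0.965926)·a + (0.258819)·b = -0.6786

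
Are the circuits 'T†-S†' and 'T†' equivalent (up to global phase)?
No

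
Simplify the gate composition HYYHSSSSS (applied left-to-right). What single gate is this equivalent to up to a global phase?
S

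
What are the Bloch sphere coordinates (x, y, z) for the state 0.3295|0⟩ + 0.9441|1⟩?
(0.6222, 0, -0.7828)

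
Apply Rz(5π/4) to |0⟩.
(-0.3827 - 0.9239i)|0⟩

Rz(5π/4) = [[e^(−iθ/2), 0], [0, e^(iθ/2)]] with e^(±iθ/2) = cos(θ/2) ± i·sin(θ/2); θ = 5π/4, cos(θ/2) ≈ -0.382683, sin(θ/2) ≈ 0.92388.
With a = amp(|0⟩) = 1 and b = amp(|1⟩) = 0:
new amp(|0⟩) = (-0.382683 - 0.92388i)·a = (-0.3827 - 0.9239i)
new amp(|1⟩) = (-0.382683 + 0.92388i)·b = 0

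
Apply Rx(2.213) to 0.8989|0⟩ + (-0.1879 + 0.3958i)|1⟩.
(0.7564 + 0.168i)|0⟩ + (-0.08414 - 0.6265i)|1⟩

Rx(2.213) = [[cos(θ/2), −i·sin(θ/2)], [−i·sin(θ/2), cos(θ/2)]]; θ = 2.213, cos(θ/2) ≈ 0.447794, sin(θ/2) ≈ 0.894137.
With a = amp(|0⟩) = 0.8989 and b = amp(|1⟩) = (-0.1879 + 0.3958i):
new amp(|0⟩) = (0.447794)·a + (-0.894137i)·b = (0.7564 + 0.168i)
new amp(|1⟩) = (-0.894137i)·a + (0.447794)·b = (-0.08414 - 0.6265i)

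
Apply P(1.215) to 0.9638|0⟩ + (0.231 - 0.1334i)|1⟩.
0.9638|0⟩ + (0.2055 + 0.1701i)|1⟩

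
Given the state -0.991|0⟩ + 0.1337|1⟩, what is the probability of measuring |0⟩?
0.9821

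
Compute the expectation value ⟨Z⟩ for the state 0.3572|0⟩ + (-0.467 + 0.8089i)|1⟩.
-0.7448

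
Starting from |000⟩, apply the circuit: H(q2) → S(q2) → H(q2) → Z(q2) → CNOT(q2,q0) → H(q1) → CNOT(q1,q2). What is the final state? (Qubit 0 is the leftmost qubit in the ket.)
(1/√8 + (1/√8)i)|000⟩ + (1/√8 + (1/√8)i)|011⟩ + (-1/√8 + (1/√8)i)|101⟩ + (-1/√8 + (1/√8)i)|110⟩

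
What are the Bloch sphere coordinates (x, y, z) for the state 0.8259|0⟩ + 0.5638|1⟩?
(0.9313, 0, 0.3642)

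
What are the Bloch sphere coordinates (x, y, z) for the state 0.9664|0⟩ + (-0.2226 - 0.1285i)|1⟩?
(-0.4302, -0.2484, 0.8679)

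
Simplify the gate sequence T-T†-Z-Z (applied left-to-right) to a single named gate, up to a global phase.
I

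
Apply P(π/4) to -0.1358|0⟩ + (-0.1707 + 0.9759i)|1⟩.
-0.1358|0⟩ + (-0.8108 + 0.5694i)|1⟩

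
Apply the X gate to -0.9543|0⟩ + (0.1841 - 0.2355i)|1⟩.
(0.1841 - 0.2355i)|0⟩ - 0.9543|1⟩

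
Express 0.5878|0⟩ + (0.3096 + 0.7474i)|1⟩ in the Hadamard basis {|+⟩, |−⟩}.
(0.6346 + 0.5285i)|+⟩ + (0.1967 - 0.5285i)|−⟩

With |ψ⟩ = α|0⟩ + β|1⟩, the Hadamard-basis coefficients are ⟨+|ψ⟩ = (α + β)/√2 and ⟨−|ψ⟩ = (α − β)/√2.
Here α = 0.5878, β = (0.3096 + 0.7474i): (α + β)/√2 = (0.6346 + 0.5285i), (α − β)/√2 = (0.1967 - 0.5285i).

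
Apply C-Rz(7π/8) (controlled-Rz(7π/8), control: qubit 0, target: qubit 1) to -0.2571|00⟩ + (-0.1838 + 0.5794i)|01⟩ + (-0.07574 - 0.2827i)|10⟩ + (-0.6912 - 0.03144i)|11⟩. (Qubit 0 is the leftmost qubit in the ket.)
-0.2571|00⟩ + (-0.1838 + 0.5794i)|01⟩ + (-0.292 + 0.01913i)|10⟩ + (-0.104 - 0.6841i)|11⟩

C-Rz(7π/8) leaves the control-|0⟩ kets |00⟩, |01⟩ unchanged and applies Rz(7π/8) to qubit 1 on the control-|1⟩ pair (|10⟩, |11⟩).
Rz(7π/8) = [[e^(−iθ/2), 0], [0, e^(iθ/2)]] with e^(±iθ/2) = cos(θ/2) ± i·sin(θ/2); θ = 7π/8, cos(θ/2) ≈ 0.19509, sin(θ/2) ≈ 0.980785.
With a = amp(|10⟩) = (-0.07574 - 0.2827i) and b = amp(|11⟩) = (-0.6912 - 0.03144i):
new amp(|10⟩) = (0.19509 - 0.980785i)·a = (-0.292 + 0.01913i)
new amp(|11⟩) = (0.19509 + 0.980785i)·b = (-0.104 - 0.6841i)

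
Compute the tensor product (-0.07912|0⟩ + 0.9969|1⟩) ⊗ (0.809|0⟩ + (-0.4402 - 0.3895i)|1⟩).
-0.06401|00⟩ + (0.03483 + 0.03082i)|01⟩ + 0.8065|10⟩ + (-0.4388 - 0.3883i)|11⟩

amp(|b₁b₂…⟩) = product of the factor amplitudes for bits b₁, b₂, …; only kets whose every factor amplitude is nonzero survive.
|00⟩: (-0.07912)(0.809) = -0.06401
|01⟩: (-0.07912)(-0.4402 - 0.3895i) = (0.03483 + 0.03082i)
|10⟩: (0.9969)(0.809) = 0.8065
|11⟩: (0.9969)(-0.4402 - 0.3895i) = (-0.4388 - 0.3883i)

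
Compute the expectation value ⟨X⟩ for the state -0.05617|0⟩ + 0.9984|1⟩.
-0.1122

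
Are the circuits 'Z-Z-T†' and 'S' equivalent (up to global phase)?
No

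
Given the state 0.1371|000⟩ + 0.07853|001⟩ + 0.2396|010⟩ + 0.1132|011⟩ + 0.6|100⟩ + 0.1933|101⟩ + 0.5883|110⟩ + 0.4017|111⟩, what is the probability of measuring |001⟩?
0.006167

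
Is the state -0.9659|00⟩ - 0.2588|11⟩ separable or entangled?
Entangled

Writing the state as a|00⟩ + b|01⟩ + c|10⟩ + d|11⟩, it is a product state iff ad − bc = 0.
Here (a, b, c, d) = (-0.9659, 0, 0, -0.2588): ad − bc = (-0.9659)(-0.2588) − (0)(0) = 0.25 ≠ 0, so the state is entangled.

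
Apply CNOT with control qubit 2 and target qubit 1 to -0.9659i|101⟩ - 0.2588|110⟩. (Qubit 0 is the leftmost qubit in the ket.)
-0.2588|110⟩ - 0.9659i|111⟩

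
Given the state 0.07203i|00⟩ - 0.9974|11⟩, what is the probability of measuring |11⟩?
0.9948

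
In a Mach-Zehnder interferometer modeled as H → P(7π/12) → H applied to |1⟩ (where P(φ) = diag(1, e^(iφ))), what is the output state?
(0.6294 - 0.483i)|0⟩ + (0.3706 + 0.483i)|1⟩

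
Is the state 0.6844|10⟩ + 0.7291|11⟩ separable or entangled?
Separable

Writing the state as a|00⟩ + b|01⟩ + c|10⟩ + d|11⟩, it is a product state iff ad − bc = 0.
Here (a, b, c, d) = (0, 0, 0.6844, 0.7291): ad − bc = (0)(0.7291) − (0)(0.6844) = 0, so the state is separable.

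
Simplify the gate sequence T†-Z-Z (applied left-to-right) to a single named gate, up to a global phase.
T†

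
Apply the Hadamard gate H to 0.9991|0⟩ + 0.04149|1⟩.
0.7358|0⟩ + 0.6771|1⟩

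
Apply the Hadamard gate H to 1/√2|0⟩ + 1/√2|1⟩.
|0⟩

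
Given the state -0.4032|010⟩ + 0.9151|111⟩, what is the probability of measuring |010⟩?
0.1626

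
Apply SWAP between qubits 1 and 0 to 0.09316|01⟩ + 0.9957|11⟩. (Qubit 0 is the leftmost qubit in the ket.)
0.09316|10⟩ + 0.9957|11⟩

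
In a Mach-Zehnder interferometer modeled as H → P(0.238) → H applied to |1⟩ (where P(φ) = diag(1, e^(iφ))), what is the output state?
(0.01409 - 0.1179i)|0⟩ + (0.9859 + 0.1179i)|1⟩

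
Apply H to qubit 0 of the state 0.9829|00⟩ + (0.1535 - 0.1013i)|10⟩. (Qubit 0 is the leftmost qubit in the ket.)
(0.8036 - 0.07163i)|00⟩ + (0.5865 + 0.07163i)|10⟩

H on qubit 0 mixes each pair of kets that differ only in qubit 0: amplitudes (a, b) of (|…0…⟩, |…1…⟩) become ((a + b)/√2, (a − b)/√2). Kets absent from the input have amplitude 0.
(|00⟩, |10⟩): (a, b) = (0.9829, (0.1535 - 0.1013i)) → ((0.8036 - 0.07163i), (0.5865 + 0.07163i))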